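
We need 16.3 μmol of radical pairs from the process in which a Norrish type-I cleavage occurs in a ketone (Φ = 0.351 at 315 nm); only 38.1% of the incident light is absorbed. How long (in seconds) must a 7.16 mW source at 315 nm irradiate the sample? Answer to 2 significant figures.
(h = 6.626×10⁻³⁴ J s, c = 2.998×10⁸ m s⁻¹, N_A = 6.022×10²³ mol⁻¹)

t ≈ 6500 s

Product: 16.3 μmol = 1.63×10⁻⁵ mol.
Photons that must be absorbed: 1.63×10⁻⁵ / 0.351 = 4.644×10⁻⁵ mol.
Incident photons needed: 4.644×10⁻⁵ / 0.381 = 1.219×10⁻⁴ mol.
Photon energy: hc/λ = 6.306×10⁻¹⁹ J; per mole, 3.797×10⁵ J mol⁻¹.
Energy required: 1.219×10⁻⁴ × 3.797×10⁵ = 46.29 J.
Time: 46.29 J / 0.00716 W = 6500 s.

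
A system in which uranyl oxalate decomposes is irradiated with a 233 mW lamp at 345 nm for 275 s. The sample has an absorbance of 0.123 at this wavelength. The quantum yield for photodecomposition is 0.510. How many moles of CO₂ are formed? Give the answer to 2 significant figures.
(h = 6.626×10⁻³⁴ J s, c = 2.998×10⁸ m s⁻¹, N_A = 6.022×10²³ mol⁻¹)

2.3×10⁻⁵ mol

Photon energy at 345 nm: hc/λ = (6.626×10⁻³⁴)(2.998×10⁸)/(345×10⁻⁹) = 5.758×10⁻¹⁹ J.
Energy delivered: (233 mW)(275 s) = 64.08 J.
Photons incident: 64.08 / 5.758×10⁻¹⁹ = 1.113×10²⁰, i.e. 1.113×10²⁰/6.022×10²³ = 1.848×10⁻⁴ mol.
Fraction absorbed: 1 − 10^(−0.123) = 0.2466.
Photons absorbed: 0.2466 × 1.848×10⁻⁴ = 4.557×10⁻⁵ mol.
Product: Φ × n_abs = 0.510 × 4.557×10⁻⁵ = 2.324×10⁻⁵ mol.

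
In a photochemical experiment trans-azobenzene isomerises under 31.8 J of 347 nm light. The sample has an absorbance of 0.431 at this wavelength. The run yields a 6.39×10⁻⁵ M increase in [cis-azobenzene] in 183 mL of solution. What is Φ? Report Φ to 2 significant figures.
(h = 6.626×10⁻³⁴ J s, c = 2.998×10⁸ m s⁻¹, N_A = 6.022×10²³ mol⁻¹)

Product: (6.39×10⁻⁵ M)(0.183 L) = 1.169×10⁻⁵ mol.
Photon energy at 347 nm: hc/λ = (6.626×10⁻³⁴)(2.998×10⁸)/(347×10⁻⁹) = 5.725×10⁻¹⁹ J.
Photons incident: 31.8 / 5.725×10⁻¹⁹ = 5.555×10¹⁹, i.e. 5.555×10¹⁹/6.022×10²³ = 9.225×10⁻⁵ mol.
Fraction absorbed: 1 − 10^(−0.431) = 0.6293.
Photons absorbed: 0.6293 × 9.225×10⁻⁵ = 5.805×10⁻⁵ mol.
Φ = 1.169×10⁻⁵ mol / 5.805×10⁻⁵ mol photons = 0.20.

Φ = 0.20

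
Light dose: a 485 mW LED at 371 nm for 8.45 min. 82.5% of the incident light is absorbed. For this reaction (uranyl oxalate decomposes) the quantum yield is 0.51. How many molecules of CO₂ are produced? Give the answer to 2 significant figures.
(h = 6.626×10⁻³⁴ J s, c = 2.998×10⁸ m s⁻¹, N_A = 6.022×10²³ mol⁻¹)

1.9×10²⁰ molecules

Photon energy at 371 nm: hc/λ = (6.626×10⁻³⁴)(2.998×10⁸)/(371×10⁻⁹) = 5.354×10⁻¹⁹ J.
Energy delivered: (485 mW)(507 s) = 245.9 J.
Photons incident: 245.9 / 5.354×10⁻¹⁹ = 4.593×10²⁰, i.e. 4.593×10²⁰/6.022×10²³ = 7.627×10⁻⁴ mol.
Photons absorbed: 0.825 × 7.627×10⁻⁴ = 6.292×10⁻⁴ mol.
Product: Φ × n_abs = 0.51 × 6.292×10⁻⁴ = 3.209×10⁻⁴ mol.
As a count: 3.209×10⁻⁴ × 6.022×10²³ = 1.9×10²⁰.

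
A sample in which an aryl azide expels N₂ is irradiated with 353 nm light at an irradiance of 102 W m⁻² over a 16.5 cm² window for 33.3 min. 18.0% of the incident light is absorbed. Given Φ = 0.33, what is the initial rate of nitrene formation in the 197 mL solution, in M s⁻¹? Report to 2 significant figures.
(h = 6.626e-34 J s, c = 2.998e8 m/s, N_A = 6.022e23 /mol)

1.5e-7 M s⁻¹

Photon energy at 353 nm: hc/λ = (6.626e-34)(2.998e8)/(353e-9) = 5.627e-19 J.
Energy delivered: (102 W m⁻²)(16.5e-4 m²)(1998 s) = 336.3 J.
Photons incident: 336.3 / 5.627e-19 = 5.977e20, i.e. 5.977e20/6.022e23 = 9.925e-4 mol.
Photons absorbed: 0.180 × 9.925e-4 = 1.786e-4 mol.
Product formed: 0.33 × 1.786e-4 = 5.894e-5 mol.
Rate: 5.894e-5 mol / (1998 s × 0.197 L) = 1.5e-7 M s⁻¹.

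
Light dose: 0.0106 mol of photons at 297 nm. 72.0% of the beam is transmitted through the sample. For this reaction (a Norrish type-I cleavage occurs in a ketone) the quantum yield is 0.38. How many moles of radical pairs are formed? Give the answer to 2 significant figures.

Fraction absorbed: 1 − 72.0/100 = 0.2800.
Photons absorbed: 0.2800 × 0.0106 = 0.002968 mol.
Product: Φ × n_abs = 0.38 × 0.002968 = 0.001128 mol.

0.0011 mol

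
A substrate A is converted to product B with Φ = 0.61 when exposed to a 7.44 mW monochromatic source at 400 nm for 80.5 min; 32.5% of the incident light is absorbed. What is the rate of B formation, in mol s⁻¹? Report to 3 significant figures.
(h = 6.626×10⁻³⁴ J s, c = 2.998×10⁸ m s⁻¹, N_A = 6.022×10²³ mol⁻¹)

4.93×10⁻⁹ mol s⁻¹

Photon energy at 400 nm: hc/λ = (6.626×10⁻³⁴)(2.998×10⁸)/(400×10⁻⁹) = 4.966×10⁻¹⁹ J.
Energy delivered: (7.44 mW)(4830 s) = 35.94 J.
Photons incident: 35.94 / 4.966×10⁻¹⁹ = 7.237×10¹⁹, i.e. 7.237×10¹⁹/6.022×10²³ = 1.202×10⁻⁴ mol.
Photons absorbed: 0.325 × 1.202×10⁻⁴ = 3.907×10⁻⁵ mol.
Product formed: 0.61 × 3.907×10⁻⁵ = 2.383×10⁻⁵ mol.
Rate: 2.383×10⁻⁵ / 4830 s = 4.93×10⁻⁹ mol s⁻¹.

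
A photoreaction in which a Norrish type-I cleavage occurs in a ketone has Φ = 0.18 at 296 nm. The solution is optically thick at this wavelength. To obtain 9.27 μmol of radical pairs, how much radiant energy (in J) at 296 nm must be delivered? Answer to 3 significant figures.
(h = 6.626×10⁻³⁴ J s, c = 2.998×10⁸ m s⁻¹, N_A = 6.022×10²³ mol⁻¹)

Product: 9.27 μmol = 9.27×10⁻⁶ mol.
Photons that must be absorbed: 9.27×10⁻⁶ / 0.18 = 5.150×10⁻⁵ mol.
Photon energy: hc/λ = 6.711×10⁻¹⁹ J; per mole, 4.041×10⁵ J mol⁻¹.
Energy required: 5.150×10⁻⁵ × 4.041×10⁵ = 20.8 J.

20.8 J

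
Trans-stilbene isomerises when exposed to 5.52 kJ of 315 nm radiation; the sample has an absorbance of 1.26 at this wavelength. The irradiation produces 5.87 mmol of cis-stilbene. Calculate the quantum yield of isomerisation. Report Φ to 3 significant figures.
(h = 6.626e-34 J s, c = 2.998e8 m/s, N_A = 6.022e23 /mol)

Product: 5.87 mmol = 0.00587 mol.
Photon energy at 315 nm: hc/λ = (6.626e-34)(2.998e8)/(315e-9) = 6.306e-19 J.
Incident energy: 5.52 kJ = 5520 J.
Photons incident: 5520 / 6.306e-19 = 8.754e21, i.e. 8.754e21/6.022e23 = 0.01454 mol.
Fraction absorbed: 1 − 10^(−1.26) = 0.9450.
Photons absorbed: 0.9450 × 0.01454 = 0.01374 mol.
Φ = 0.00587 mol / 0.01374 mol photons = 0.427.

Φ = 0.427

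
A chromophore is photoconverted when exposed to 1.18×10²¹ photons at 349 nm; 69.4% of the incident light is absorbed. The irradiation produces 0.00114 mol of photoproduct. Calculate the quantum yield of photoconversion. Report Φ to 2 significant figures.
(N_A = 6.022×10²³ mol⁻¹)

Moles of photons: 1.18×10²¹ / 6.022×10²³ = 0.001959 mol.
Photons absorbed: 0.694 × 0.001959 = 0.001360 mol.
Φ = 0.00114 mol / 0.001360 mol photons = 0.84.

Φ = 0.84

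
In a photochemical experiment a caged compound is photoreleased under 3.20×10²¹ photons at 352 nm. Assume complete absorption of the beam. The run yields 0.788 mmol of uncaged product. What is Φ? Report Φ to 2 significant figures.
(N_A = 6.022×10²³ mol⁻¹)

Φ = 0.15

Product: 0.788 mmol = 7.88×10⁻⁴ mol.
Moles of photons: 3.20×10²¹ / 6.022×10²³ = 0.005314 mol.
Φ = 7.88×10⁻⁴ mol / 0.005314 mol photons = 0.15.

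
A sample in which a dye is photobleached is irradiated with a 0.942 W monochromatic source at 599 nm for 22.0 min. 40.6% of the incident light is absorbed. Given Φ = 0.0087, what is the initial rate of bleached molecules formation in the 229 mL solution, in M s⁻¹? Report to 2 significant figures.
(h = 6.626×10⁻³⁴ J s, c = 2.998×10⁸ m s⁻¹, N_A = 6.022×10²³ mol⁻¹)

7.3×10⁻⁸ M s⁻¹

Photon energy at 599 nm: hc/λ = (6.626×10⁻³⁴)(2.998×10⁸)/(599×10⁻⁹) = 3.316×10⁻¹⁹ J.
Energy delivered: (0.942 W)(1320 s) = 1243 J.
Photons incident: 1243 / 3.316×10⁻¹⁹ = 3.748×10²¹, i.e. 3.748×10²¹/6.022×10²³ = 0.006224 mol.
Photons absorbed: 0.406 × 0.006224 = 0.002527 mol.
Product formed: 0.0087 × 0.002527 = 2.198×10⁻⁵ mol.
Rate: 2.198×10⁻⁵ mol / (1320 s × 0.229 L) = 7.3×10⁻⁸ M s⁻¹.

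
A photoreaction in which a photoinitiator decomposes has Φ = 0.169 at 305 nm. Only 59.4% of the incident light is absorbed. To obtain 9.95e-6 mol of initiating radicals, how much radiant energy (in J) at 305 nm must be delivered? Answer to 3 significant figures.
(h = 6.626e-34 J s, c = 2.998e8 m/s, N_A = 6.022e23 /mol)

38.9 J

Photons that must be absorbed: 9.95e-6 / 0.169 = 5.888e-5 mol.
Incident photons needed: 5.888e-5 / 0.594 = 9.912e-5 mol.
Photon energy: hc/λ = 6.513e-19 J; per mole, 3.922e5 J mol⁻¹.
Energy required: 9.912e-5 × 3.922e5 = 38.9 J.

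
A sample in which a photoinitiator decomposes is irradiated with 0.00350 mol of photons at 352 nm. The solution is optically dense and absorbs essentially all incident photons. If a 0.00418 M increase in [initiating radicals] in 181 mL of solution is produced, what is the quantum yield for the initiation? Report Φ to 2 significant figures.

Product: (0.00418 M)(0.181 L) = 7.566e-4 mol.
Φ = 7.566e-4 mol / 0.00350 mol photons = 0.22.

Φ = 0.22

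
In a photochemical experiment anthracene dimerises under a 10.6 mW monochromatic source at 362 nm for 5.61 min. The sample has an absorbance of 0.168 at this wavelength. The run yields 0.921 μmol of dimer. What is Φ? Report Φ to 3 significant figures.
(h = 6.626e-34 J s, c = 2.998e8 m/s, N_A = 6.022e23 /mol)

Φ = 0.266

Product: 0.921 μmol = 9.21e-7 mol.
Photon energy at 362 nm: hc/λ = (6.626e-34)(2.998e8)/(362e-9) = 5.487e-19 J.
Energy delivered: (10.6 mW)(336.6 s) = 3.568 J.
Photons incident: 3.568 / 5.487e-19 = 6.503e18, i.e. 6.503e18/6.022e23 = 1.080e-5 mol.
Fraction absorbed: 1 − 10^(−0.168) = 0.3208.
Photons absorbed: 0.3208 × 1.080e-5 = 3.465e-6 mol.
Φ = 9.21e-7 mol / 3.465e-6 mol photons = 0.266.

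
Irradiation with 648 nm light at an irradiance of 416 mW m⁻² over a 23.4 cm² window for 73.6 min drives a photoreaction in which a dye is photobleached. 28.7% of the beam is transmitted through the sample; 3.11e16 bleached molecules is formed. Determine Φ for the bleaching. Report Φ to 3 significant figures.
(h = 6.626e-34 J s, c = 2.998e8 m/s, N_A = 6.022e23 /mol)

Φ = 0.00311

Product: 3.11e16 / 6.022e23 = 5.164e-8 mol.
Photon energy at 648 nm: hc/λ = (6.626e-34)(2.998e8)/(648e-9) = 3.066e-19 J.
Energy delivered: (416 mW m⁻²)(23.4e-4 m²)(4416 s) = 4.299 J.
Photons incident: 4.299 / 3.066e-19 = 1.402e19, i.e. 1.402e19/6.022e23 = 2.328e-5 mol.
Fraction absorbed: 1 − 28.7/100 = 0.7130.
Photons absorbed: 0.7130 × 2.328e-5 = 1.660e-5 mol.
Φ = 5.164e-8 mol / 1.660e-5 mol photons = 0.00311.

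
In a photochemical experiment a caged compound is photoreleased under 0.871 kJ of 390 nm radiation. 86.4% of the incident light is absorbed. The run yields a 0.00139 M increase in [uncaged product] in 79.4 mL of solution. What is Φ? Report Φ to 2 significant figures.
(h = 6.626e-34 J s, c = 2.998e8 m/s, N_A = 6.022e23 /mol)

Φ = 0.045

Product: (0.00139 M)(0.0794 L) = 1.104e-4 mol.
Photon energy at 390 nm: hc/λ = (6.626e-34)(2.998e8)/(390e-9) = 5.094e-19 J.
Incident energy: 0.871 kJ = 871 J.
Photons incident: 871 / 5.094e-19 = 1.710e21, i.e. 1.710e21/6.022e23 = 0.002840 mol.
Photons absorbed: 0.864 × 0.002840 = 0.002454 mol.
Φ = 1.104e-4 mol / 0.002454 mol photons = 0.045.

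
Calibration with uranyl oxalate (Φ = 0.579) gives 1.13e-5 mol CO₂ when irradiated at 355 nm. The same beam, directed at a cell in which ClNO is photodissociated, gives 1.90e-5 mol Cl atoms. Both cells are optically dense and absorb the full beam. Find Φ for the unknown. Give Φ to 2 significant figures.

Φ = 0.97

Photons absorbed by the actinometer: 1.13e-5 / 0.579 = 1.952e-5 mol.
Φ(unknown) = 1.90e-5 / 1.952e-5 = 0.97.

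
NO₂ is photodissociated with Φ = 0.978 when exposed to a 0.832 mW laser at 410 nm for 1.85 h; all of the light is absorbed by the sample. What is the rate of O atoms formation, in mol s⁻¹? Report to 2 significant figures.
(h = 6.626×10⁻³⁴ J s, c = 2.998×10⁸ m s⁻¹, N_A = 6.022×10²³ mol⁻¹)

Photon energy at 410 nm: hc/λ = (6.626×10⁻³⁴)(2.998×10⁸)/(410×10⁻⁹) = 4.845×10⁻¹⁹ J.
Energy delivered: (0.832 mW)(6660 s) = 5.541 J.
Photons incident: 5.541 / 4.845×10⁻¹⁹ = 1.144×10¹⁹, i.e. 1.144×10¹⁹/6.022×10²³ = 1.900×10⁻⁵ mol.
Product formed: 0.978 × 1.900×10⁻⁵ = 1.858×10⁻⁵ mol.
Rate: 1.858×10⁻⁵ / 6660 s = 2.8×10⁻⁹ mol s⁻¹.

2.8×10⁻⁹ mol s⁻¹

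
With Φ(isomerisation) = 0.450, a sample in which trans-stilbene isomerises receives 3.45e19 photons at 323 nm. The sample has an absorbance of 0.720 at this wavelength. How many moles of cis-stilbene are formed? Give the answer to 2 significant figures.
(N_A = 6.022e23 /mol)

2.1e-5 mol

Moles of photons: 3.45e19 / 6.022e23 = 5.729e-5 mol.
Fraction absorbed: 1 − 10^(−0.720) = 0.8095.
Photons absorbed: 0.8095 × 5.729e-5 = 4.638e-5 mol.
Product: Φ × n_abs = 0.450 × 4.638e-5 = 2.087e-5 mol.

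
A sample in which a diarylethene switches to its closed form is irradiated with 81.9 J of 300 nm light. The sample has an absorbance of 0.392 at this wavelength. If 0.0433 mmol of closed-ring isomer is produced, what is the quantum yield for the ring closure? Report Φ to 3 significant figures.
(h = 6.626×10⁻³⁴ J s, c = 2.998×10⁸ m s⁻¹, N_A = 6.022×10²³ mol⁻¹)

Φ = 0.355

Product: 0.0433 mmol = 4.33×10⁻⁵ mol.
Photon energy at 300 nm: hc/λ = (6.626×10⁻³⁴)(2.998×10⁸)/(300×10⁻⁹) = 6.622×10⁻¹⁹ J.
Photons incident: 81.9 / 6.622×10⁻¹⁹ = 1.237×10²⁰, i.e. 1.237×10²⁰/6.022×10²³ = 2.054×10⁻⁴ mol.
Fraction absorbed: 1 − 10^(−0.392) = 0.5945.
Photons absorbed: 0.5945 × 2.054×10⁻⁴ = 1.221×10⁻⁴ mol.
Φ = 4.33×10⁻⁵ mol / 1.221×10⁻⁴ mol photons = 0.355.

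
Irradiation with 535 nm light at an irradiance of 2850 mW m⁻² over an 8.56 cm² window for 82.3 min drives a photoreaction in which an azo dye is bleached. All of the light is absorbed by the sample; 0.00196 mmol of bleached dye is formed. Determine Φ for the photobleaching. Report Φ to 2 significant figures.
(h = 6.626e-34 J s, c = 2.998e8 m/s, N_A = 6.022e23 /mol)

Product: 0.00196 mmol = 1.96e-6 mol.
Photon energy at 535 nm: hc/λ = (6.626e-34)(2.998e8)/(535e-9) = 3.713e-19 J.
Energy delivered: (2850 mW m⁻²)(8.56e-4 m²)(4938 s) = 12.05 J.
Photons incident: 12.05 / 3.713e-19 = 3.245e19, i.e. 3.245e19/6.022e23 = 5.389e-5 mol.
Φ = 1.96e-6 mol / 5.389e-5 mol photons = 0.036.

Φ = 0.036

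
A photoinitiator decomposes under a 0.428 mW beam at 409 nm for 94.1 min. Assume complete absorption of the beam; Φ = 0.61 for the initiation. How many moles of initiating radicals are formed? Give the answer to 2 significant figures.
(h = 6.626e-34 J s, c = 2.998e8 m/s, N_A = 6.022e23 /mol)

5.0e-6 mol

Photon energy at 409 nm: hc/λ = (6.626e-34)(2.998e8)/(409e-9) = 4.857e-19 J.
Energy delivered: (0.428 mW)(5646 s) = 2.416 J.
Photons incident: 2.416 / 4.857e-19 = 4.974e18, i.e. 4.974e18/6.022e23 = 8.260e-6 mol.
Product: Φ × n_abs = 0.61 × 8.260e-6 = 5.039e-6 mol.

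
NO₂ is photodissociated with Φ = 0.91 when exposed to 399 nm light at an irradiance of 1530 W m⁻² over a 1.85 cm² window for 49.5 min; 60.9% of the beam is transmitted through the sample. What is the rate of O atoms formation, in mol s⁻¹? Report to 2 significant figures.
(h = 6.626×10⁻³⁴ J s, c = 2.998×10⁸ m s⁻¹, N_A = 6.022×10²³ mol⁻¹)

3.4×10⁻⁷ mol s⁻¹

Photon energy at 399 nm: hc/λ = (6.626×10⁻³⁴)(2.998×10⁸)/(399×10⁻⁹) = 4.979×10⁻¹⁹ J.
Energy delivered: (1530 W m⁻²)(1.85×10⁻⁴ m²)(2970 s) = 840.7 J.
Photons incident: 840.7 / 4.979×10⁻¹⁹ = 1.688×10²¹, i.e. 1.688×10²¹/6.022×10²³ = 0.002803 mol.
Fraction absorbed: 1 − 60.9/100 = 0.3910.
Photons absorbed: 0.3910 × 0.002803 = 0.001096 mol.
Product formed: 0.91 × 0.001096 = 9.974×10⁻⁴ mol.
Rate: 9.974×10⁻⁴ / 2970 s = 3.4×10⁻⁷ mol s⁻¹.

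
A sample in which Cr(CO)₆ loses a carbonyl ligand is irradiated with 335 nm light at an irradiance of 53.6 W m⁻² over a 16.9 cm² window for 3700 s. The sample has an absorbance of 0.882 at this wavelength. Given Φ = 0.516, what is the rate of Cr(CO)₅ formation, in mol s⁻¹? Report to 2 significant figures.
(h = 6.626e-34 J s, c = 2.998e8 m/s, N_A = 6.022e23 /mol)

1.1e-7 mol s⁻¹

Photon energy at 335 nm: hc/λ = (6.626e-34)(2.998e8)/(335e-9) = 5.930e-19 J.
Energy delivered: (53.6 W m⁻²)(16.9e-4 m²)(3700 s) = 335.2 J.
Photons incident: 335.2 / 5.930e-19 = 5.653e20, i.e. 5.653e20/6.022e23 = 9.387e-4 mol.
Fraction absorbed: 1 − 10^(−0.882) = 0.8688.
Photons absorbed: 0.8688 × 9.387e-4 = 8.155e-4 mol.
Product formed: 0.516 × 8.155e-4 = 4.208e-4 mol.
Rate: 4.208e-4 / 3700 s = 1.1e-7 mol s⁻¹.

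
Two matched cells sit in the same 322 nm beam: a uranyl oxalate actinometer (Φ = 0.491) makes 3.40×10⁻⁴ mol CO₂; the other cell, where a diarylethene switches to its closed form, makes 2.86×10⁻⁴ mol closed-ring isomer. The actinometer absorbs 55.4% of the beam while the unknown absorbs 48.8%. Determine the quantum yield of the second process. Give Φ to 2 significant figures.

Φ = 0.47

Photons absorbed by the actinometer: 3.40×10⁻⁴ / 0.491 = 6.925×10⁻⁴ mol.
Incident flux: 6.925×10⁻⁴ / 0.554 = 0.001250 einstein.
Absorbed by unknown: 0.488 × 0.001250 = 6.100×10⁻⁴ mol.
Φ(unknown) = 2.86×10⁻⁴ / 6.100×10⁻⁴ = 0.47.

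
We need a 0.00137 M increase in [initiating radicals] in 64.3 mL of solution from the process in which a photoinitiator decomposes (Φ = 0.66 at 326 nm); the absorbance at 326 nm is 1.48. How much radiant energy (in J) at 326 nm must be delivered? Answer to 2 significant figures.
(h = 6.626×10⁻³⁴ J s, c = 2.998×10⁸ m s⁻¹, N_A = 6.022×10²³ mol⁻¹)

51 J

Product: (0.00137 M)(0.0643 L) = 8.809×10⁻⁵ mol.
Photons that must be absorbed: 8.809×10⁻⁵ / 0.66 = 1.335×10⁻⁴ mol.
Fraction absorbed: 1 − 10^(−1.48) = 0.9669.
Incident photons needed: 1.335×10⁻⁴ / 0.9669 = 1.381×10⁻⁴ mol.
Photon energy: hc/λ = 6.093×10⁻¹⁹ J; per mole, 3.669×10⁵ J mol⁻¹.
Energy required: 1.381×10⁻⁴ × 3.669×10⁵ = 51 J.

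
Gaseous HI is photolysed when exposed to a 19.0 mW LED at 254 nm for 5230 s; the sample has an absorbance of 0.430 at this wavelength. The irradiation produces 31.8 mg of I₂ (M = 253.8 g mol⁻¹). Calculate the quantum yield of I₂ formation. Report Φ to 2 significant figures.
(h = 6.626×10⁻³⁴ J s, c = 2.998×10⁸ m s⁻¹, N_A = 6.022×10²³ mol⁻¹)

Φ = 0.94

Product: 31.8 mg / 253.8 g mol⁻¹ = 1.253×10⁻⁴ mol.
Photon energy at 254 nm: hc/λ = (6.626×10⁻³⁴)(2.998×10⁸)/(254×10⁻⁹) = 7.821×10⁻¹⁹ J.
Energy delivered: (19.0 mW)(5230 s) = 99.37 J.
Photons incident: 99.37 / 7.821×10⁻¹⁹ = 1.271×10²⁰, i.e. 1.271×10²⁰/6.022×10²³ = 2.111×10⁻⁴ mol.
Fraction absorbed: 1 − 10^(−0.430) = 0.6285.
Photons absorbed: 0.6285 × 2.111×10⁻⁴ = 1.327×10⁻⁴ mol.
Φ = 1.253×10⁻⁴ mol / 1.327×10⁻⁴ mol photons = 0.94.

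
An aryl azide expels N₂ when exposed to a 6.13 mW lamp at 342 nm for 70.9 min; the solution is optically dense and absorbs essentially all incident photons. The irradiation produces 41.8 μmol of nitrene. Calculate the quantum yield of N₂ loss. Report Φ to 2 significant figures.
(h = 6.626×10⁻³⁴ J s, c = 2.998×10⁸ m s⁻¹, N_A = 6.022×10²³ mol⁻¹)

Product: 41.8 μmol = 4.18×10⁻⁵ mol.
Photon energy at 342 nm: hc/λ = (6.626×10⁻³⁴)(2.998×10⁸)/(342×10⁻⁹) = 5.808×10⁻¹⁹ J.
Energy delivered: (6.13 mW)(4254 s) = 26.08 J.
Photons incident: 26.08 / 5.808×10⁻¹⁹ = 4.490×10¹⁹, i.e. 4.490×10¹⁹/6.022×10²³ = 7.456×10⁻⁵ mol.
Φ = 4.18×10⁻⁵ mol / 7.456×10⁻⁵ mol photons = 0.56.

Φ = 0.56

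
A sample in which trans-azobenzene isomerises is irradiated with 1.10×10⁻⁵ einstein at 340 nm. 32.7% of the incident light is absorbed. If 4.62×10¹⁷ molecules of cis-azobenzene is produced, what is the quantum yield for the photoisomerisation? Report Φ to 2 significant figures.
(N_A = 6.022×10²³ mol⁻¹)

Product: 4.62×10¹⁷ / 6.022×10²³ = 7.672×10⁻⁷ mol.
Photons absorbed: 0.327 × 1.10×10⁻⁵ = 3.597×10⁻⁶ mol.
Φ = 7.672×10⁻⁷ mol / 3.597×10⁻⁶ mol photons = 0.21.

Φ = 0.21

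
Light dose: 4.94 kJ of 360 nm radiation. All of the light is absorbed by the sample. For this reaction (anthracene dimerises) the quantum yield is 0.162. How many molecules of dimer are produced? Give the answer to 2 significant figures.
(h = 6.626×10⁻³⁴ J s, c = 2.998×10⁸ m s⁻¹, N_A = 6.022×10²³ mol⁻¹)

1.5×10²¹ molecules

Photon energy at 360 nm: hc/λ = (6.626×10⁻³⁴)(2.998×10⁸)/(360×10⁻⁹) = 5.518×10⁻¹⁹ J.
Incident energy: 4.94 kJ = 4940 J.
Photons incident: 4940 / 5.518×10⁻¹⁹ = 8.953×10²¹, i.e. 8.953×10²¹/6.022×10²³ = 0.01487 mol.
Product: Φ × n_abs = 0.162 × 0.01487 = 0.002409 mol.
As a count: 0.002409 × 6.022×10²³ = 1.5×10²¹.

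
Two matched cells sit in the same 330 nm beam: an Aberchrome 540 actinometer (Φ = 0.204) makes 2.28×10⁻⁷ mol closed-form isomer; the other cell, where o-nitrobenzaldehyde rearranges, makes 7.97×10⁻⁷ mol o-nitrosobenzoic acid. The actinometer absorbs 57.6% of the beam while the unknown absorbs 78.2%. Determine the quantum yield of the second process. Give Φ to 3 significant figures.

Photons absorbed by the actinometer: 2.28×10⁻⁷ / 0.204 = 1.118×10⁻⁶ mol.
Incident flux: 1.118×10⁻⁶ / 0.576 = 1.941×10⁻⁶ einstein.
Absorbed by unknown: 0.782 × 1.941×10⁻⁶ = 1.518×10⁻⁶ mol.
Φ(unknown) = 7.97×10⁻⁷ / 1.518×10⁻⁶ = 0.525.

Φ = 0.525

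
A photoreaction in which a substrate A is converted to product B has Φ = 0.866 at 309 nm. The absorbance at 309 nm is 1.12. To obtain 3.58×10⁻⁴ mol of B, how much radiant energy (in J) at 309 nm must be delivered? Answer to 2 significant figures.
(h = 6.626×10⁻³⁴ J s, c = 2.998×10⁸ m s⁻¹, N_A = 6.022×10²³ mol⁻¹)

Photons that must be absorbed: 3.58×10⁻⁴ / 0.866 = 4.134×10⁻⁴ mol.
Fraction absorbed: 1 − 10^(−1.12) = 0.9241.
Incident photons needed: 4.134×10⁻⁴ / 0.9241 = 4.474×10⁻⁴ mol.
Photon energy: hc/λ = 6.429×10⁻¹⁹ J; per mole, 3.872×10⁵ J mol⁻¹.
Energy required: 4.474×10⁻⁴ × 3.872×10⁵ = 170 J.

170 J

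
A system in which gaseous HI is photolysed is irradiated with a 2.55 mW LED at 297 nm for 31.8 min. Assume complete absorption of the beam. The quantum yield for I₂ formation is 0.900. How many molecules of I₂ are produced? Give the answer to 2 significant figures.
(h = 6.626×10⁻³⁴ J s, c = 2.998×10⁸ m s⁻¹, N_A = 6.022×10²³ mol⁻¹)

Photon energy at 297 nm: hc/λ = (6.626×10⁻³⁴)(2.998×10⁸)/(297×10⁻⁹) = 6.688×10⁻¹⁹ J.
Energy delivered: (2.55 mW)(1908 s) = 4.865 J.
Photons incident: 4.865 / 6.688×10⁻¹⁹ = 7.274×10¹⁸, i.e. 7.274×10¹⁸/6.022×10²³ = 1.208×10⁻⁵ mol.
Product: Φ × n_abs = 0.900 × 1.208×10⁻⁵ = 1.087×10⁻⁵ mol.
As a count: 1.087×10⁻⁵ × 6.022×10²³ = 6.5×10¹⁸.

6.5×10¹⁸ molecules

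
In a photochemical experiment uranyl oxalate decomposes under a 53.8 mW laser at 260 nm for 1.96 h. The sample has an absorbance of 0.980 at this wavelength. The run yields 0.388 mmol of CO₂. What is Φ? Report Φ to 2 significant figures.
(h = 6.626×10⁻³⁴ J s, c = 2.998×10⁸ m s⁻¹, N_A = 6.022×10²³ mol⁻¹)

Φ = 0.53

Product: 0.388 mmol = 3.88×10⁻⁴ mol.
Photon energy at 260 nm: hc/λ = (6.626×10⁻³⁴)(2.998×10⁸)/(260×10⁻⁹) = 7.640×10⁻¹⁹ J.
Energy delivered: (53.8 mW)(7056 s) = 379.6 J.
Photons incident: 379.6 / 7.640×10⁻¹⁹ = 4.969×10²⁰, i.e. 4.969×10²⁰/6.022×10²³ = 8.251×10⁻⁴ mol.
Fraction absorbed: 1 − 10^(−0.980) = 0.8953.
Photons absorbed: 0.8953 × 8.251×10⁻⁴ = 7.387×10⁻⁴ mol.
Φ = 3.88×10⁻⁴ mol / 7.387×10⁻⁴ mol photons = 0.53.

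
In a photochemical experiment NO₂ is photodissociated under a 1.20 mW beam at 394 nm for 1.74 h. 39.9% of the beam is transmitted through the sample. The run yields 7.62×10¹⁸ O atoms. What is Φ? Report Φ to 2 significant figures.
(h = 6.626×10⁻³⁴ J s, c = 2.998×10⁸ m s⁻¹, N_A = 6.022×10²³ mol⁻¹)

Product: 7.62×10¹⁸ / 6.022×10²³ = 1.265×10⁻⁵ mol.
Photon energy at 394 nm: hc/λ = (6.626×10⁻³⁴)(2.998×10⁸)/(394×10⁻⁹) = 5.042×10⁻¹⁹ J.
Energy delivered: (1.20 mW)(6264 s) = 7.517 J.
Photons incident: 7.517 / 5.042×10⁻¹⁹ = 1.491×10¹⁹, i.e. 1.491×10¹⁹/6.022×10²³ = 2.476×10⁻⁵ mol.
Fraction absorbed: 1 − 39.9/100 = 0.6010.
Photons absorbed: 0.6010 × 2.476×10⁻⁵ = 1.488×10⁻⁵ mol.
Φ = 1.265×10⁻⁵ mol / 1.488×10⁻⁵ mol photons = 0.85.

Φ = 0.85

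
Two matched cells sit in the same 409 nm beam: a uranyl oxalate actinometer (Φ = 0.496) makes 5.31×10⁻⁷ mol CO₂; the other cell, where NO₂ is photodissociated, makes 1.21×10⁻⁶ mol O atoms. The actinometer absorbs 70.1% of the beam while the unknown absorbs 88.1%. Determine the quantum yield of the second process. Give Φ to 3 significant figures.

Photons absorbed by the actinometer: 5.31×10⁻⁷ / 0.496 = 1.071×10⁻⁶ mol.
Incident flux: 1.071×10⁻⁶ / 0.701 = 1.528×10⁻⁶ einstein.
Absorbed by unknown: 0.881 × 1.528×10⁻⁶ = 1.346×10⁻⁶ mol.
Φ(unknown) = 1.21×10⁻⁶ / 1.346×10⁻⁶ = 0.899.

Φ = 0.899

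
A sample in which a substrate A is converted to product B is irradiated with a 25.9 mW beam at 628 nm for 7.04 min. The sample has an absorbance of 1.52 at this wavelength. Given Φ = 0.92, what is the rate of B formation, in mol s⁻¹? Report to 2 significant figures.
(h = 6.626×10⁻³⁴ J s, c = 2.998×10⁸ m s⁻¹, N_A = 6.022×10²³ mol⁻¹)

Photon energy at 628 nm: hc/λ = (6.626×10⁻³⁴)(2.998×10⁸)/(628×10⁻⁹) = 3.163×10⁻¹⁹ J.
Energy delivered: (25.9 mW)(422.4 s) = 10.94 J.
Photons incident: 10.94 / 3.163×10⁻¹⁹ = 3.459×10¹⁹, i.e. 3.459×10¹⁹/6.022×10²³ = 5.744×10⁻⁵ mol.
Fraction absorbed: 1 − 10^(−1.52) = 0.9698.
Photons absorbed: 0.9698 × 5.744×10⁻⁵ = 5.571×10⁻⁵ mol.
Product formed: 0.92 × 5.571×10⁻⁵ = 5.125×10⁻⁵ mol.
Rate: 5.125×10⁻⁵ / 422.4 s = 1.2×10⁻⁷ mol s⁻¹.

1.2×10⁻⁷ mol s⁻¹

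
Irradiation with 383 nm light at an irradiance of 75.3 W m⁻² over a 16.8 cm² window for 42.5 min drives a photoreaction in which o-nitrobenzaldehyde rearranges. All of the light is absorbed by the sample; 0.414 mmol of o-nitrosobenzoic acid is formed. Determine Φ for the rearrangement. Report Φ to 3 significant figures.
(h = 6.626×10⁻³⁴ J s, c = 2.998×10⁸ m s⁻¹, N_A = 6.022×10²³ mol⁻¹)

Product: 0.414 mmol = 4.14×10⁻⁴ mol.
Photon energy at 383 nm: hc/λ = (6.626×10⁻³⁴)(2.998×10⁸)/(383×10⁻⁹) = 5.187×10⁻¹⁹ J.
Energy delivered: (75.3 W m⁻²)(16.8×10⁻⁴ m²)(2550 s) = 322.6 J.
Photons incident: 322.6 / 5.187×10⁻¹⁹ = 6.219×10²⁰, i.e. 6.219×10²⁰/6.022×10²³ = 0.001033 mol.
Φ = 4.14×10⁻⁴ mol / 0.001033 mol photons = 0.401.

Φ = 0.401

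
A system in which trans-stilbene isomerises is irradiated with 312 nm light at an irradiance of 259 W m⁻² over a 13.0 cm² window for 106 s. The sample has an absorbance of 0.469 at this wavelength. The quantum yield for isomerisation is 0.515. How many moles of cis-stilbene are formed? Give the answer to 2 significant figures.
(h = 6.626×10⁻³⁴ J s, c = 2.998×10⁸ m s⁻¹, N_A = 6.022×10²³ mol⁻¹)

Photon energy at 312 nm: hc/λ = (6.626×10⁻³⁴)(2.998×10⁸)/(312×10⁻⁹) = 6.367×10⁻¹⁹ J.
Energy delivered: (259 W m⁻²)(13.0×10⁻⁴ m²)(106 s) = 35.69 J.
Photons incident: 35.69 / 6.367×10⁻¹⁹ = 5.605×10¹⁹, i.e. 5.605×10¹⁹/6.022×10²³ = 9.308×10⁻⁵ mol.
Fraction absorbed: 1 − 10^(−0.469) = 0.6604.
Photons absorbed: 0.6604 × 9.308×10⁻⁵ = 6.147×10⁻⁵ mol.
Product: Φ × n_abs = 0.515 × 6.147×10⁻⁵ = 3.166×10⁻⁵ mol.

3.2×10⁻⁵ mol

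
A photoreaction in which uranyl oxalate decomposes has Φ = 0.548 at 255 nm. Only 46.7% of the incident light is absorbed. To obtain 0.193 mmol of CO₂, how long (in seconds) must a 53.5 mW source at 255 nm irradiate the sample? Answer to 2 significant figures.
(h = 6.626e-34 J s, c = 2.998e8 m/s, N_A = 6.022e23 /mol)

Product: 0.193 mmol = 1.93e-4 mol.
Photons that must be absorbed: 1.93e-4 / 0.548 = 3.522e-4 mol.
Incident photons needed: 3.522e-4 / 0.467 = 7.542e-4 mol.
Photon energy: hc/λ = 7.790e-19 J; per mole, 4.691e5 J mol⁻¹.
Energy required: 7.542e-4 × 4.691e5 = 353.8 J.
Time: 353.8 J / 0.0535 W = 6600 s.

t ≈ 6600 s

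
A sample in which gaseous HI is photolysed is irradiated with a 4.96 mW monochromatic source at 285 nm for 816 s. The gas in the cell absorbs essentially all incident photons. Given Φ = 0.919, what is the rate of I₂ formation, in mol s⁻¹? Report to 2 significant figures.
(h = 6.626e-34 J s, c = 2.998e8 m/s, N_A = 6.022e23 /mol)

Photon energy at 285 nm: hc/λ = (6.626e-34)(2.998e8)/(285e-9) = 6.970e-19 J.
Energy delivered: (4.96 mW)(816 s) = 4.047 J.
Photons incident: 4.047 / 6.970e-19 = 5.806e18, i.e. 5.806e18/6.022e23 = 9.641e-6 mol.
Product formed: 0.919 × 9.641e-6 = 8.860e-6 mol.
Rate: 8.860e-6 / 816 s = 1.1e-8 mol s⁻¹.

1.1e-8 mol s⁻¹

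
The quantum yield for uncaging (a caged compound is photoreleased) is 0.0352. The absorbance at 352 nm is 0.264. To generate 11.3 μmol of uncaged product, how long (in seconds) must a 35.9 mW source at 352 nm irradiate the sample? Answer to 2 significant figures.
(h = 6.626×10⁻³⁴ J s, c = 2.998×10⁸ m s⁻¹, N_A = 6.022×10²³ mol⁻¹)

t ≈ 6700 s

Product: 11.3 μmol = 1.13×10⁻⁵ mol.
Photons that must be absorbed: 1.13×10⁻⁵ / 0.0352 = 3.210×10⁻⁴ mol.
Fraction absorbed: 1 − 10^(−0.264) = 0.4555.
Incident photons needed: 3.210×10⁻⁴ / 0.4555 = 7.047×10⁻⁴ mol.
Photon energy: hc/λ = 5.643×10⁻¹⁹ J; per mole, 3.398×10⁵ J mol⁻¹.
Energy required: 7.047×10⁻⁴ × 3.398×10⁵ = 239.5 J.
Time: 239.5 J / 0.0359 W = 6700 s.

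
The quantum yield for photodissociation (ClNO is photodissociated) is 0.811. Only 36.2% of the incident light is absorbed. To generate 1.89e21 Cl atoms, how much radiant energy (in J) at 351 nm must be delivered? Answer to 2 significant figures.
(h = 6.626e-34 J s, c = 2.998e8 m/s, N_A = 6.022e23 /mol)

Product: 1.89e21 / 6.022e23 = 0.003138 mol.
Photons that must be absorbed: 0.003138 / 0.811 = 0.003869 mol.
Incident photons needed: 0.003869 / 0.362 = 0.01069 mol.
Photon energy: hc/λ = 5.659e-19 J; per mole, 3.408e5 J mol⁻¹.
Energy required: 0.01069 × 3.408e5 = 3600 J.

3600 J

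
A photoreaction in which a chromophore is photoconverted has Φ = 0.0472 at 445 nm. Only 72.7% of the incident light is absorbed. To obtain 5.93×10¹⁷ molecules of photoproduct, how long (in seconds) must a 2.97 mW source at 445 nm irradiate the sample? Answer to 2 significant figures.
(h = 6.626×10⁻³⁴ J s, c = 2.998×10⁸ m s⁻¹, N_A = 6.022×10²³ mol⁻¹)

t ≈ 2600 s

Product: 5.93×10¹⁷ / 6.022×10²³ = 9.847×10⁻⁷ mol.
Photons that must be absorbed: 9.847×10⁻⁷ / 0.0472 = 2.086×10⁻⁵ mol.
Incident photons needed: 2.086×10⁻⁵ / 0.727 = 2.869×10⁻⁵ mol.
Photon energy: hc/λ = 4.464×10⁻¹⁹ J; per mole, 2.688×10⁵ J mol⁻¹.
Energy required: 2.869×10⁻⁵ × 2.688×10⁵ = 7.712 J.
Time: 7.712 J / 0.00297 W = 2600 s.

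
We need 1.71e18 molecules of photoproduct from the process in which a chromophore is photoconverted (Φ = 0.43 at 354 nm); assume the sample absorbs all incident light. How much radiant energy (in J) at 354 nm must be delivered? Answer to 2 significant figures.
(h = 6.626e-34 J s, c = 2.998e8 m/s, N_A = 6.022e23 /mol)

Product: 1.71e18 / 6.022e23 = 2.840e-6 mol.
Photons that must be absorbed: 2.840e-6 / 0.43 = 6.605e-6 mol.
Photon energy: hc/λ = 5.612e-19 J; per mole, 3.380e5 J mol⁻¹.
Energy required: 6.605e-6 × 3.380e5 = 2.2 J.

2.2 J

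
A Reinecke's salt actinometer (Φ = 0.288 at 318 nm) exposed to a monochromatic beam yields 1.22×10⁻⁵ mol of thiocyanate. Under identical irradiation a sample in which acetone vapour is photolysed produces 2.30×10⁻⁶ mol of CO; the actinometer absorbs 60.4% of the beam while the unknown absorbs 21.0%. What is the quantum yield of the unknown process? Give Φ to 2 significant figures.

Φ = 0.16

Photons absorbed by the actinometer: 1.22×10⁻⁵ / 0.288 = 4.236×10⁻⁵ mol.
Incident flux: 4.236×10⁻⁵ / 0.604 = 7.013×10⁻⁵ einstein.
Absorbed by unknown: 0.210 × 7.013×10⁻⁵ = 1.473×10⁻⁵ mol.
Φ(unknown) = 2.30×10⁻⁶ / 1.473×10⁻⁵ = 0.16.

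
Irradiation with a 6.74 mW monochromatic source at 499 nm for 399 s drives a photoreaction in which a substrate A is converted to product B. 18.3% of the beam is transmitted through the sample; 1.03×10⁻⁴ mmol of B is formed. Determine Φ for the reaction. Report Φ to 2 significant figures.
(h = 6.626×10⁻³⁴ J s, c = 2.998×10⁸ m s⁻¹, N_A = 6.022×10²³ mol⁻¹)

Product: 1.03×10⁻⁴ mmol = 1.03×10⁻⁷ mol.
Photon energy at 499 nm: hc/λ = (6.626×10⁻³⁴)(2.998×10⁸)/(499×10⁻⁹) = 3.981×10⁻¹⁹ J.
Energy delivered: (6.74 mW)(399 s) = 2.689 J.
Photons incident: 2.689 / 3.981×10⁻¹⁹ = 6.755×10¹⁸, i.e. 6.755×10¹⁸/6.022×10²³ = 1.122×10⁻⁵ mol.
Fraction absorbed: 1 − 18.3/100 = 0.8170.
Photons absorbed: 0.8170 × 1.122×10⁻⁵ = 9.167×10⁻⁶ mol.
Φ = 1.03×10⁻⁷ mol / 9.167×10⁻⁶ mol photons = 0.011.

Φ = 0.011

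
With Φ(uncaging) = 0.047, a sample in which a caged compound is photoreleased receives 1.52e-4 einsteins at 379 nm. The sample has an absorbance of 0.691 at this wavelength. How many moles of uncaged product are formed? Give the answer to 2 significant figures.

Fraction absorbed: 1 − 10^(−0.691) = 0.7963.
Photons absorbed: 0.7963 × 1.52e-4 = 1.210e-4 mol.
Product: Φ × n_abs = 0.047 × 1.210e-4 = 5.687e-6 mol.

5.7e-6 mol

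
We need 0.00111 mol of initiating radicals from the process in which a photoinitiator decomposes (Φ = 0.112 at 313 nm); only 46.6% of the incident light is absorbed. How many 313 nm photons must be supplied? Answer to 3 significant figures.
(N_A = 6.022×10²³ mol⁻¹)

1.28×10²² photons

Photons that must be absorbed: 0.00111 / 0.112 = 0.009911 mol.
Incident photons needed: 0.009911 / 0.466 = 0.02127 mol.
Photon count: 0.02127 × 6.022×10²³ = 1.28×10²².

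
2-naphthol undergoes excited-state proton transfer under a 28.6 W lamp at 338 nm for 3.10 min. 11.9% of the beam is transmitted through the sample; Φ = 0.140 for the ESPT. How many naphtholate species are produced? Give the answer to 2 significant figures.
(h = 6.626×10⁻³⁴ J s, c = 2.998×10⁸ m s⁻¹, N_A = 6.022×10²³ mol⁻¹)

1.1×10²¹ species

Photon energy at 338 nm: hc/λ = (6.626×10⁻³⁴)(2.998×10⁸)/(338×10⁻⁹) = 5.877×10⁻¹⁹ J.
Energy delivered: (28.6 W)(186 s) = 5320 J.
Photons incident: 5320 / 5.877×10⁻¹⁹ = 9.052×10²¹, i.e. 9.052×10²¹/6.022×10²³ = 0.01503 mol.
Fraction absorbed: 1 − 11.9/100 = 0.8810.
Photons absorbed: 0.8810 × 0.01503 = 0.01324 mol.
Product: Φ × n_abs = 0.140 × 0.01324 = 0.001854 mol.
As a count: 0.001854 × 6.022×10²³ = 1.1×10²¹.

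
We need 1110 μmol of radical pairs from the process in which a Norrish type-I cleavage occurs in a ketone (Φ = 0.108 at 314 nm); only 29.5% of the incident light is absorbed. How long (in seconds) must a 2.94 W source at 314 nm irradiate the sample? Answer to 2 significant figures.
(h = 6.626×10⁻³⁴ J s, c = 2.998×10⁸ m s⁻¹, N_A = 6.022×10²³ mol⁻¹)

Product: 1110 μmol = 0.00111 mol.
Photons that must be absorbed: 0.00111 / 0.108 = 0.01028 mol.
Incident photons needed: 0.01028 / 0.295 = 0.03485 mol.
Photon energy: hc/λ = 6.326×10⁻¹⁹ J; per mole, 3.810×10⁵ J mol⁻¹.
Energy required: 0.03485 × 3.810×10⁵ = 1.328×10⁴ J.
Time: 1.328×10⁴ J / 2.94 W = 4500 s.

t ≈ 4500 s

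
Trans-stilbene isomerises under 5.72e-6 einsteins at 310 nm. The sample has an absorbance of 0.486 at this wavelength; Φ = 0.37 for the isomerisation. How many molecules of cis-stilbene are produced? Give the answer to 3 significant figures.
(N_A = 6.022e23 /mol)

8.58e17 molecules

Fraction absorbed: 1 − 10^(−0.486) = 0.6734.
Photons absorbed: 0.6734 × 5.72e-6 = 3.852e-6 mol.
Product: Φ × n_abs = 0.37 × 3.852e-6 = 1.425e-6 mol.
As a count: 1.425e-6 × 6.022e23 = 8.58e17.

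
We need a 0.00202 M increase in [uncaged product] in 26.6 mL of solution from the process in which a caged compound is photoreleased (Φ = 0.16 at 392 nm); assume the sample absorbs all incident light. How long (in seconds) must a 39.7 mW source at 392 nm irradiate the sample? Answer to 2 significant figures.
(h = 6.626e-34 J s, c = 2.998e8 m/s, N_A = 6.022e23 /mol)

Product: (0.00202 M)(0.0266 L) = 5.373e-5 mol.
Photons that must be absorbed: 5.373e-5 / 0.16 = 3.358e-4 mol.
Photon energy: hc/λ = 5.068e-19 J; per mole, 3.052e5 J mol⁻¹.
Energy required: 3.358e-4 × 3.052e5 = 102.5 J.
Time: 102.5 J / 0.0397 W = 2600 s.

t ≈ 2600 s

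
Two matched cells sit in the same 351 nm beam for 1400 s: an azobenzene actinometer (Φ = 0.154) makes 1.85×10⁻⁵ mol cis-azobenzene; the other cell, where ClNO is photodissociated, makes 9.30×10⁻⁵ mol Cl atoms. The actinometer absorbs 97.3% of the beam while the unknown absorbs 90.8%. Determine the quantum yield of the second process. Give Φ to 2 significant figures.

Φ = 0.83

Photons absorbed by the actinometer: 1.85×10⁻⁵ / 0.154 = 1.201×10⁻⁴ mol.
Incident flux: 1.201×10⁻⁴ / 0.973 = 1.234×10⁻⁴ einstein.
Absorbed by unknown: 0.908 × 1.234×10⁻⁴ = 1.120×10⁻⁴ mol.
Φ(unknown) = 9.30×10⁻⁵ / 1.120×10⁻⁴ = 0.83.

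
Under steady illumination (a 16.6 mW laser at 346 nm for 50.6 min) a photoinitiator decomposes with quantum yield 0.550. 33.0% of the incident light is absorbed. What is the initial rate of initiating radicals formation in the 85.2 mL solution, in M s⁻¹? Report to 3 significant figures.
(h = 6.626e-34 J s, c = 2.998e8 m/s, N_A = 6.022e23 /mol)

1.02e-7 M s⁻¹

Photon energy at 346 nm: hc/λ = (6.626e-34)(2.998e8)/(346e-9) = 5.741e-19 J.
Energy delivered: (16.6 mW)(3036 s) = 50.40 J.
Photons incident: 50.40 / 5.741e-19 = 8.779e19, i.e. 8.779e19/6.022e23 = 1.458e-4 mol.
Photons absorbed: 0.330 × 1.458e-4 = 4.811e-5 mol.
Product formed: 0.550 × 4.811e-5 = 2.646e-5 mol.
Rate: 2.646e-5 mol / (3036 s × 0.0852 L) = 1.02e-7 M s⁻¹.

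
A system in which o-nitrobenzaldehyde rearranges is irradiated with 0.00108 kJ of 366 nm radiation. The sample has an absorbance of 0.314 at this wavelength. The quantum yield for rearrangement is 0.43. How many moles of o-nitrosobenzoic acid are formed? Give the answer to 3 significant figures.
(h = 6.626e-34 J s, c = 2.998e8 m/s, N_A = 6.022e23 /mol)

7.31e-7 mol

Photon energy at 366 nm: hc/λ = (6.626e-34)(2.998e8)/(366e-9) = 5.428e-19 J.
Incident energy: 0.00108 kJ = 1.08 J.
Photons incident: 1.08 / 5.428e-19 = 1.990e18, i.e. 1.990e18/6.022e23 = 3.305e-6 mol.
Fraction absorbed: 1 − 10^(−0.314) = 0.5147.
Photons absorbed: 0.5147 × 3.305e-6 = 1.701e-6 mol.
Product: Φ × n_abs = 0.43 × 1.701e-6 = 7.314e-7 mol.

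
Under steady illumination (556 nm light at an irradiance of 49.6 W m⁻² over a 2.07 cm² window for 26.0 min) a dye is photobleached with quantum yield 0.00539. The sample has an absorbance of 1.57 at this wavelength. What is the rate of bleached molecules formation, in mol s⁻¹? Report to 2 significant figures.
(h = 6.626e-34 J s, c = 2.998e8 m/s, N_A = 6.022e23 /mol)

Photon energy at 556 nm: hc/λ = (6.626e-34)(2.998e8)/(556e-9) = 3.573e-19 J.
Energy delivered: (49.6 W m⁻²)(2.07e-4 m²)(1560 s) = 16.02 J.
Photons incident: 16.02 / 3.573e-19 = 4.484e19, i.e. 4.484e19/6.022e23 = 7.446e-5 mol.
Fraction absorbed: 1 − 10^(−1.57) = 0.9731.
Photons absorbed: 0.9731 × 7.446e-5 = 7.246e-5 mol.
Product formed: 0.00539 × 7.246e-5 = 3.906e-7 mol.
Rate: 3.906e-7 / 1560 s = 2.5e-10 mol s⁻¹.

2.5e-10 mol s⁻¹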